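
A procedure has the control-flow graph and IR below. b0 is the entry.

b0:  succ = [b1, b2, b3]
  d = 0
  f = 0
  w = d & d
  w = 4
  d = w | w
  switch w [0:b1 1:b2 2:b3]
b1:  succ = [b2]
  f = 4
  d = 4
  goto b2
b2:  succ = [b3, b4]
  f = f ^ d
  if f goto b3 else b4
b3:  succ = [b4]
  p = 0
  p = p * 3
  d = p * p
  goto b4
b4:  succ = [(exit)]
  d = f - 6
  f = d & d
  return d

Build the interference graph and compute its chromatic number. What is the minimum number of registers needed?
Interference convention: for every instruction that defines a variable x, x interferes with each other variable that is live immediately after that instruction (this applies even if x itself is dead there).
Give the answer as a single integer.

Per-block:
  b0 def {d,f,w} use ∅
  b1 def {d,f} use ∅
  b2 def {f} use {d,f}
  b3 def {d,p} use ∅
  b4 def {d,f} use {f}

Liveness:
  b0: in=∅ out={d,f}
  b1: in=∅ out={d,f}
  b2: in={d,f} out={f}
  b3: in={f} out={f}
  b4: in={f} out=∅

Interfere edges:
  d: {f,w}
  f: {d,p,w}
  p: {f}
  w: {d,f}

Colouring:
  clique {d,f,w} ⇒ need ≥ 3
  assign d→R1 f→R0 p→R1 w→R2 — no edge inside a register ⇒ χ ≤ 3
  χ = 3

Answer: 3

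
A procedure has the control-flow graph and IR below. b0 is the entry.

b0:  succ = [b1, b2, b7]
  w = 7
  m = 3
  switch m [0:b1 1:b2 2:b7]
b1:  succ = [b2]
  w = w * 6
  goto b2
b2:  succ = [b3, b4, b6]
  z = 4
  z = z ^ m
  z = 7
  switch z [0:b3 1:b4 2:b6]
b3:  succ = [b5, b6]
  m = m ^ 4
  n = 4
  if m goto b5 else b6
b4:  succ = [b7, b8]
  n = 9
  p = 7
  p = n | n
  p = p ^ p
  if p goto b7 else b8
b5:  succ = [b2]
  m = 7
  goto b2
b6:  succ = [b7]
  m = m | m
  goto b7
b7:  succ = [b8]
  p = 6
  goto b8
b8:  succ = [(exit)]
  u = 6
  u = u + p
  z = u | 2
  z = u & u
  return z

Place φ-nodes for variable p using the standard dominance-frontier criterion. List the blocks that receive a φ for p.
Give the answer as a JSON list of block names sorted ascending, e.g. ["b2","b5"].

Answer: ["b7", "b8"]

Analysis:
idom tree: b1←b0 b2←b0 b3←b2 b4←b2 b5←b3 b6←b2 b7←b0 b8←b0
Join-block Dom:
  b2: preds {b0,b1,b5}: {b0} ∩ {b0,b1} ∩ {b0,b2,b3,b5} = {b0}; idom=b0
  b6: preds {b2,b3}: {b0,b2} ∩ {b0,b2,b3} = {b0,b2}; idom=b2
  b7: preds {b0,b4,b6}: {b0} ∩ {b0,b2,b4} ∩ {b0,b2,b6} = {b0}; idom=b0
  b8: preds {b4,b7}: {b0,b2,b4} ∩ {b0,b7} = {b0}; idom=b0

DF derivation:
  b2←b0: walk · to b0
  b2←b1: walk b1 to b0
  b2←b5: walk b5→b3→b2 to b0
  b6←b2: walk · to b2
  b6←b3: walk b3 to b2
  b7←b0: walk · to b0
  b7←b4: walk b4→b2 to b0
  b7←b6: walk b6→b2 to b0
  b8←b4: walk b4→b2 to b0
  b8←b7: walk b7 to b0
  b0 → ∅
  b1 → {b2}
  b2 → {b2,b7,b8}
  b3 → {b2,b6}
  b4 → {b7,b8}
  b5 → {b2}
  b6 → {b7}
  b7 → {b8}
  b8 → ∅

φ for p: defs {b4,b7}
  DF⁺ = {b7,b8}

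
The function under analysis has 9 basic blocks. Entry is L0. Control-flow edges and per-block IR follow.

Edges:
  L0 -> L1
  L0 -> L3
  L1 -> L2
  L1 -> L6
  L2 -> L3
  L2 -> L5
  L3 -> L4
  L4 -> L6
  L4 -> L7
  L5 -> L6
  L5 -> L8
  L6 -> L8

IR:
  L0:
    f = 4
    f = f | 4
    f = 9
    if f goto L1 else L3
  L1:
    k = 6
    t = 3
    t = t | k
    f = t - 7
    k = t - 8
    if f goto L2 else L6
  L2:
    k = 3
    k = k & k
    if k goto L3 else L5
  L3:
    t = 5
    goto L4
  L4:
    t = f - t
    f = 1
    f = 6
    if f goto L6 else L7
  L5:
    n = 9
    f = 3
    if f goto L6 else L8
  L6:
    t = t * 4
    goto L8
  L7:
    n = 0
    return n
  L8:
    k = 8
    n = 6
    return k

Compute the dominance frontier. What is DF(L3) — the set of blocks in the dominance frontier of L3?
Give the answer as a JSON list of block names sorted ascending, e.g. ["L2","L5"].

idom tree: L1←L0 L2←L1 L3←L0 L4←L3 L5←L2 L6←L0 L7←L4 L8←L0
Dom at joins:
  L3: preds {L0,L2}: {L0} ∩ {L0,L1,L2} = {L0}; idom=L0
  L6: preds {L1,L4,L5}: {L0,L1} ∩ {L0,L3,L4} ∩ {L0,L1,L2,L5} = {L0}; idom=L0
  L8: preds {L5,L6}: {L0,L1,L2,L5} ∩ {L0,L6} = {L0}; idom=L0

Frontier:
  join L3 pred L0: · stop@L0
  join L3 pred L2: L2→L1 stop@L0
  join L6 pred L1: L1 stop@L0
  join L6 pred L4: L4→L3 stop@L0
  join L6 pred L5: L5→L2→L1 stop@L0
  join L8 pred L5: L5→L2→L1 stop@L0
  join L8 pred L6: L6 stop@L0
  DF(L0)=∅
  DF(L1)={L3,L6,L8}
  DF(L2)={L3,L6,L8}
  DF(L3)={L6}
  DF(L4)={L6}
  DF(L5)={L6,L8}
  DF(L6)={L8}
  DF(L7)=∅
  DF(L8)=∅

DF(L3) = ["L6"]

Answer: ["L6"]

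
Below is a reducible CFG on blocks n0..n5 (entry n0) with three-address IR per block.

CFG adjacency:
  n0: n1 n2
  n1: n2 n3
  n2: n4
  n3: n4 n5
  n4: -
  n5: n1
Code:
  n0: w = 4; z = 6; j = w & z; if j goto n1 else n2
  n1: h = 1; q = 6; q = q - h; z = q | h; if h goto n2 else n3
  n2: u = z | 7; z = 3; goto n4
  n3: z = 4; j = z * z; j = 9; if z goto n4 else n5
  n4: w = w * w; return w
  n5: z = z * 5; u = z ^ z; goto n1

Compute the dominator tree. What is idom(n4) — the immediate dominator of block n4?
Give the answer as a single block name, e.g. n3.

Answer: n0

Working:
idom tree: n1←n0 n2←n0 n3←n1 n4←n0 n5←n3
Dom∩ at merges:
  n1: preds {n0,n5}: {n0} ∩ {n0,n1,n3,n5} = {n0}; idom=n0
  n2: preds {n0,n1}: {n0} ∩ {n0,n1} = {n0}; idom=n0
  n4: preds {n2,n3}: {n0,n2} ∩ {n0,n1,n3} = {n0}; idom=n0

idom(n4) = n0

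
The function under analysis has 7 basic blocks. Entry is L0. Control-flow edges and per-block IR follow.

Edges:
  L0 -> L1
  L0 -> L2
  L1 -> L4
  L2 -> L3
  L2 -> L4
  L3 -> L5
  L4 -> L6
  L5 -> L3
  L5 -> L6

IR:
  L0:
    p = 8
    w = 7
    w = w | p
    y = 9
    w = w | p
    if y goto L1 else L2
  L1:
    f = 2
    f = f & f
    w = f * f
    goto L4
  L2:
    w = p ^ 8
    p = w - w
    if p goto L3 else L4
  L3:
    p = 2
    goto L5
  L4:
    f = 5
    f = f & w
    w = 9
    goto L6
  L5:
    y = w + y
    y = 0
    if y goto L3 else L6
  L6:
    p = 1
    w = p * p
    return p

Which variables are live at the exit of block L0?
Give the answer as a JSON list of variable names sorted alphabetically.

Answer: ["p", "y"]

Derivation:
Per-block:
  L0: {p,w,y} / ∅
  L1: {f,w} / ∅
  L2: {p,w} / {p}
  L3: {p} / ∅
  L4: {f,w} / {w}
  L5: {y} / {w,y}
  L6: {p,w} / ∅

Liveness:
  L0 li=∅ lo={p,y}
  L1 li=∅ lo={w}
  L2 li={p,y} lo={w,y}
  L3 li={w,y} lo={w,y}
  L4 li={w} lo=∅
  L5 li={w,y} lo={w,y}
  L6 li=∅ lo=∅

live-out(L0) = ["p", "y"]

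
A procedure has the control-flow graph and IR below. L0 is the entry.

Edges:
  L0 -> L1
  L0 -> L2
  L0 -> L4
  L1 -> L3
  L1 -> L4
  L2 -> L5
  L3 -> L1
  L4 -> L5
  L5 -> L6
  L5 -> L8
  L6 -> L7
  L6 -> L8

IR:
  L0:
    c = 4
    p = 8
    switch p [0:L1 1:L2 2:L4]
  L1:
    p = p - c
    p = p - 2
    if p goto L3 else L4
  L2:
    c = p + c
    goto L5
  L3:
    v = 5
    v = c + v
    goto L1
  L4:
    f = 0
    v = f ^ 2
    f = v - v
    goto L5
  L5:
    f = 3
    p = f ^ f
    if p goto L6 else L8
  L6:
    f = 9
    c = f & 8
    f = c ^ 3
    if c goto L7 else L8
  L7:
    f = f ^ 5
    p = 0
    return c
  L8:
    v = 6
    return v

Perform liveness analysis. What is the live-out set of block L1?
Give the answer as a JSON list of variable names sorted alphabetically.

Answer: ["c", "p"]

Derivation:
Block summaries:
  L0: def={c,p} ue=∅
  L1: def={p} ue={c,p}
  L2: def={c} ue={c,p}
  L3: def={v} ue={c}
  L4: def={f,v} ue=∅
  L5: def={f,p} ue=∅
  L6: def={c,f} ue=∅
  L7: def={f,p} ue={c,f}
  L8: def={v} ue=∅

Backward fixpoint:
  L0: in=∅ out={c,p}
  L1: in={c,p} out={c,p}
  L2: in={c,p} out=∅
  L3: in={c,p} out={c,p}
  L4: in=∅ out=∅
  L5: in=∅ out=∅
  L6: in=∅ out={c,f}
  L7: in={c,f} out=∅
  L8: in=∅ out=∅

live-out(L1) = ["c", "p"]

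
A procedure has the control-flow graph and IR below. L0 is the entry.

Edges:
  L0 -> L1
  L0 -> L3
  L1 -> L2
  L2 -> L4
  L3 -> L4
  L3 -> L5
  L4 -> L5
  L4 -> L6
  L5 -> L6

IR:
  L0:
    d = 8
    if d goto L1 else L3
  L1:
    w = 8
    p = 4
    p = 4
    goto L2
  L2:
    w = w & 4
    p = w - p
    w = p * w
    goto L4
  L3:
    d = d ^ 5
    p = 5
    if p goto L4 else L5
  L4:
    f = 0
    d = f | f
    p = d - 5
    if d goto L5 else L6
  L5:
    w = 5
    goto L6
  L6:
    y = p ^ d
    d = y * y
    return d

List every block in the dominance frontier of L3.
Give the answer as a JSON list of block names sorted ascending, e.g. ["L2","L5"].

Answer: ["L4", "L5"]

Derivation:
idom tree: L1←L0 L2←L1 L3←L0 L4←L0 L5←L0 L6←L0
Dom at joins:
  L4: preds {L2,L3}: {L0,L1,L2} ∩ {L0,L3} = {L0}; idom=L0
  L5: preds {L3,L4}: {L0,L3} ∩ {L0,L4} = {L0}; idom=L0
  L6: preds {L4,L5}: {L0,L4} ∩ {L0,L5} = {L0}; idom=L0

DF derivation:
  L4←L2: walk L2→L1 to L0
  L4←L3: walk L3 to L0
  L5←L3: walk L3 to L0
  L5←L4: walk L4 to L0
  L6←L4: walk L4 to L0
  L6←L5: walk L5 to L0
  L0: DF=∅
  L1: DF={L4}
  L2: DF={L4}
  L3: DF={L4,L5}
  L4: DF={L5,L6}
  L5: DF={L6}
  L6: DF=∅

DF(L3) = ["L4", "L5"]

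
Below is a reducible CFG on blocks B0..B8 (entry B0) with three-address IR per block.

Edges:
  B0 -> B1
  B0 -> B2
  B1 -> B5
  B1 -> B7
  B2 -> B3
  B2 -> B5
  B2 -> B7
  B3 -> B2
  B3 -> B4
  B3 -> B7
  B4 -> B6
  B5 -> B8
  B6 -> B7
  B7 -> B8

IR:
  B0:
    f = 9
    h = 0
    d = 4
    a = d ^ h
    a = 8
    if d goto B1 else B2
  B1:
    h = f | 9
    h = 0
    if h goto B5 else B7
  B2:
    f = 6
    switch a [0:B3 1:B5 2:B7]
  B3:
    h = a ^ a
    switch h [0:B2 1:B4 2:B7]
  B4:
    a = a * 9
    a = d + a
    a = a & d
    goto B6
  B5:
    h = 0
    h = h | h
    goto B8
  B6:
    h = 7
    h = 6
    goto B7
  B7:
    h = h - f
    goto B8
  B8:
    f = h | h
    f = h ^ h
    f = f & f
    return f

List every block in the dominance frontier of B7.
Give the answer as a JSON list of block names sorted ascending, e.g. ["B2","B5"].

idom tree: B1←B0 B2←B0 B3←B2 B4←B3 B5←B0 B6←B4 B7←B0 B8←B0
Join-block Dom:
  B2: preds {B0,B3}: {B0} ∩ {B0,B2,B3} = {B0}; idom=B0
  B5: preds {B1,B2}: {B0,B1} ∩ {B0,B2} = {B0}; idom=B0
  B7: preds {B1,B2,B3,B6}: {B0,B1} ∩ {B0,B2} ∩ {B0,B2,B3} ∩ {B0,B2,B3,B4,B6} = {B0}; idom=B0
  B8: preds {B5,B7}: {B0,B5} ∩ {B0,B7} = {B0}; idom=B0

DF walk-up:
  join B2 pred B0: · stop@B0
  join B2 pred B3: B3→B2 stop@B0
  join B5 pred B1: B1 stop@B0
  join B5 pred B2: B2 stop@B0
  join B7 pred B1: B1 stop@B0
  join B7 pred B2: B2 stop@B0
  join B7 pred B3: B3→B2 stop@B0
  join B7 pred B6: B6→B4→B3→B2 stop@B0
  join B8 pred B5: B5 stop@B0
  join B8 pred B7: B7 stop@B0
  B0 → ∅
  B1 → {B5,B7}
  B2 → {B2,B5,B7}
  B3 → {B2,B7}
  B4 → {B7}
  B5 → {B8}
  B6 → {B7}
  B7 → {B8}
  B8 → ∅

DF(B7) = ["B8"]

Answer: ["B8"]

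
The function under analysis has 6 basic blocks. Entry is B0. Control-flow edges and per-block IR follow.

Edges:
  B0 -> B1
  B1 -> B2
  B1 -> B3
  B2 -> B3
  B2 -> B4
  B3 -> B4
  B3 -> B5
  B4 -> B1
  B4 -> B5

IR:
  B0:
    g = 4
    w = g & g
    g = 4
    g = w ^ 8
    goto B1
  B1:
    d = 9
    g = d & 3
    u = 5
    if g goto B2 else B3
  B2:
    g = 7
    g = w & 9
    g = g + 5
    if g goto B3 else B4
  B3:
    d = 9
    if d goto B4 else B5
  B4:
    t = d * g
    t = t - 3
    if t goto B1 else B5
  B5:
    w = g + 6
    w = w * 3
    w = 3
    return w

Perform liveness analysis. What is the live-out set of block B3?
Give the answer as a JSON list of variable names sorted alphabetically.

Answer: ["d", "g", "w"]

Working:
Per-block:
  B0 def {g,w} use ∅
  B1 def {d,g,u} use ∅
  B2 def {g} use {w}
  B3 def {d} use ∅
  B4 def {t} use {d,g}
  B5 def {w} use {g}

Live sets:
  B0 li=∅ lo={w}
  B1 li={w} lo={d,g,w}
  B2 li={d,w} lo={d,g,w}
  B3 li={g,w} lo={d,g,w}
  B4 li={d,g,w} lo={g,w}
  B5 li={g} lo=∅

live-out(B3) = ["d", "g", "w"]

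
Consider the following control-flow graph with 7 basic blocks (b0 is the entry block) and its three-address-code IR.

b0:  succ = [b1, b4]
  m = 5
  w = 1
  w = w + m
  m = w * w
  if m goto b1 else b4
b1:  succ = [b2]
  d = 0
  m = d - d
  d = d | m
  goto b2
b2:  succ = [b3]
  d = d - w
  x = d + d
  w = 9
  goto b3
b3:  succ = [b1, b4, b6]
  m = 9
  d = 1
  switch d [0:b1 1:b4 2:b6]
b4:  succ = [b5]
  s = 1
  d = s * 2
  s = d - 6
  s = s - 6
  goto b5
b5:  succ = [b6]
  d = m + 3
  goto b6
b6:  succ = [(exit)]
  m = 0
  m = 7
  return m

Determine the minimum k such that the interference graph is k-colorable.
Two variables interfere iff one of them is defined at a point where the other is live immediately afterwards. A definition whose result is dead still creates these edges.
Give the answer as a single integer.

Answer: 3

Derivation:
def/use:
  b0 def {m,w} use ∅
  b1 def {d,m} use ∅
  b2 def {d,w,x} use {d,w}
  b3 def {d,m} use ∅
  b4 def {d,s} use ∅
  b5 def {d} use {m}
  b6 def {m} use ∅

Liveness:
  live b0: ∅→{m,w}
  live b1: {w}→{d,w}
  live b2: {d,w}→{w}
  live b3: {w}→{m,w}
  live b4: {m}→{m}
  live b5: {m}→∅
  live b6: ∅→∅

Interfere edges:
  d: {m,w}
  m: {d,s,w}
  s: {m}
  w: {d,m}
  x: ∅

Colouring:
  clique {d,m,w} ⇒ need ≥ 3
  assign d→c1 m→c0 s→c1 w→c2 x→c0 — no edge inside a register ⇒ χ ≤ 3
  χ = 3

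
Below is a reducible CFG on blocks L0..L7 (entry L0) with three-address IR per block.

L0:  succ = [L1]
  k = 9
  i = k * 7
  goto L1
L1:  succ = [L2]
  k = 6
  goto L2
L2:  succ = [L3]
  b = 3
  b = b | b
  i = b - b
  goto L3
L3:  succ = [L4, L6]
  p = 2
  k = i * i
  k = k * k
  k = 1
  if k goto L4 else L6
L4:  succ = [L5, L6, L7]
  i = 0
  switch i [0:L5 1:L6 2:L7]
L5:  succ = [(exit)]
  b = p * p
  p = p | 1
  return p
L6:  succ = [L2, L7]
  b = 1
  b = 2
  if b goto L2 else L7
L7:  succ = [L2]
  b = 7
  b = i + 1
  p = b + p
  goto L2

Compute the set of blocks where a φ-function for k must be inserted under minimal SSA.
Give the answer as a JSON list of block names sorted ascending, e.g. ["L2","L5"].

idom tree: L1←L0 L2←L1 L3←L2 L4←L3 L5←L4 L6←L3 L7←L3
Join-block Dom:
  L2: preds {L1,L6,L7}: {L0,L1} ∩ {L0,L1,L2,L3,L6} ∩ {L0,L1,L2,L3,L7} = {L0,L1}; idom=L1
  L6: preds {L3,L4}: {L0,L1,L2,L3} ∩ {L0,L1,L2,L3,L4} = {L0,L1,L2,L3}; idom=L3
  L7: preds {L4,L6}: {L0,L1,L2,L3,L4} ∩ {L0,L1,L2,L3,L6} = {L0,L1,L2,L3}; idom=L3

DF walk-up:
  join L2 pred L1: · stop@L1
  join L2 pred L6: L6→L3→L2 stop@L1
  join L2 pred L7: L7→L3→L2 stop@L1
  join L6 pred L3: · stop@L3
  join L6 pred L4: L4 stop@L3
  join L7 pred L4: L4 stop@L3
  join L7 pred L6: L6 stop@L3
  L0 → ∅
  L1 → ∅
  L2 → {L2}
  L3 → {L2}
  L4 → {L6,L7}
  L5 → ∅
  L6 → {L2,L7}
  L7 → {L2}

φ for k: defs {L0,L1,L3}
  DF⁺ = {L2}

Answer: ["L2"]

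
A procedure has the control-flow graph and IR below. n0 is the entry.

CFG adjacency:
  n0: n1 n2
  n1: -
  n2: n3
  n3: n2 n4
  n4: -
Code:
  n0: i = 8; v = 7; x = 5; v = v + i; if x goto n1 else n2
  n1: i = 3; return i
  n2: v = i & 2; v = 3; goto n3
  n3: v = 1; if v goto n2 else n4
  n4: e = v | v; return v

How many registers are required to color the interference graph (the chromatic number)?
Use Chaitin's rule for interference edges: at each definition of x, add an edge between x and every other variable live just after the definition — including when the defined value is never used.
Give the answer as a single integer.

Per-block:
  n0: {i,v,x} / ∅
  n1: {i} / ∅
  n2: {v} / {i}
  n3: {v} / ∅
  n4: {e} / {v}

Liveness:
  live n0: ∅→{i}
  live n1: ∅→∅
  live n2: {i}→{i}
  live n3: {i}→{i,v}
  live n4: {v}→∅

Conflict graph:
  e: {v}
  i: {v,x}
  v: {e,i,x}
  x: {i,v}

Chromatic number:
  clique {i,v,x} ⇒ need ≥ 3
  3-colouring: c0={v}  c1={e,i}  c2={x}
  χ = 3

Answer: 3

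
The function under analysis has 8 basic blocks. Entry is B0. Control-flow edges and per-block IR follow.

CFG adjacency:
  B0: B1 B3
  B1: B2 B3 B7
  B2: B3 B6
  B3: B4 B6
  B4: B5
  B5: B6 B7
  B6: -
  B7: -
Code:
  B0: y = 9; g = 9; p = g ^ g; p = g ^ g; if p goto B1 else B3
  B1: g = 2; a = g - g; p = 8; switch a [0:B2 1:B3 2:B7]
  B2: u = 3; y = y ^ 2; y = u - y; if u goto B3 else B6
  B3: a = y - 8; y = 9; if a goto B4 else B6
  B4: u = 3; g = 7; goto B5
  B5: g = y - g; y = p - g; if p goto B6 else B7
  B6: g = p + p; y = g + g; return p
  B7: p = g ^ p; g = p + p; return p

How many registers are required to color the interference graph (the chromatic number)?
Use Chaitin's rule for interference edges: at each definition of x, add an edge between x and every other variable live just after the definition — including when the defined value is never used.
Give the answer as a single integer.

Answer: 4

Analysis:
Block summaries:
  B0: def={g,p,y} ue=∅
  B1: def={a,g,p} ue=∅
  B2: def={u,y} ue={y}
  B3: def={a,y} ue={y}
  B4: def={g,u} ue=∅
  B5: def={g,y} ue={g,p,y}
  B6: def={g,y} ue={p}
  B7: def={g,p} ue={g,p}

Live sets:
  B0 li=∅ lo={p,y}
  B1 li={y} lo={g,p,y}
  B2 li={p,y} lo={p,y}
  B3 li={p,y} lo={p,y}
  B4 li={p,y} lo={g,p,y}
  B5 li={g,p,y} lo={g,p}
  B6 li={p} lo=∅
  B7 li={g,p} lo=∅

Conflict graph:
  a — {g,p,y}
  g — {a,p,y}
  p — {a,g,u,y}
  u — {p,y}
  y — {a,g,p,u}

Chromatic number:
  lower bound: {a,g,p,y} mutually conflict ⇒ χ ≥ 4
  assign a→r2 g→r3 p→r0 u→r2 y→r1 — no edge inside a register ⇒ χ ≤ 4
  χ = 4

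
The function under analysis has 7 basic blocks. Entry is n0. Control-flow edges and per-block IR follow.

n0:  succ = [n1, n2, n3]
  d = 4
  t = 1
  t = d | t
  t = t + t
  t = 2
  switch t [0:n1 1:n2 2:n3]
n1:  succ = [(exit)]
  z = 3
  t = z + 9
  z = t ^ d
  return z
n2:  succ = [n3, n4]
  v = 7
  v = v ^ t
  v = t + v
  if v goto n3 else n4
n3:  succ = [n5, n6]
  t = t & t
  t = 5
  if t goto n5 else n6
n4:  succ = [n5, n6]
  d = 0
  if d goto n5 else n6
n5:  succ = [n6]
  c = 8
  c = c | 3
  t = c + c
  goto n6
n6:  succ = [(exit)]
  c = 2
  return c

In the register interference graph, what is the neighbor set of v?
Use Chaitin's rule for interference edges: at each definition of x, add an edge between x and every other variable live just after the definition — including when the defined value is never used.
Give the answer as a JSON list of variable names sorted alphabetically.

def/use:
  n0: {d,t} / ∅
  n1: {t,z} / {d}
  n2: {v} / {t}
  n3: {t} / {t}
  n4: {d} / ∅
  n5: {c,t} / ∅
  n6: {c} / ∅

Liveness:
  live n0: ∅→{d,t}
  live n1: {d}→∅
  live n2: {t}→{t}
  live n3: {t}→∅
  live n4: ∅→∅
  live n5: ∅→∅
  live n6: ∅→∅

Interfere edges:
  c↔∅
  d↔{t,z}
  t↔{d,v}
  v↔{t}
  z↔{d}

N(v) = ["t"]

Answer: ["t"]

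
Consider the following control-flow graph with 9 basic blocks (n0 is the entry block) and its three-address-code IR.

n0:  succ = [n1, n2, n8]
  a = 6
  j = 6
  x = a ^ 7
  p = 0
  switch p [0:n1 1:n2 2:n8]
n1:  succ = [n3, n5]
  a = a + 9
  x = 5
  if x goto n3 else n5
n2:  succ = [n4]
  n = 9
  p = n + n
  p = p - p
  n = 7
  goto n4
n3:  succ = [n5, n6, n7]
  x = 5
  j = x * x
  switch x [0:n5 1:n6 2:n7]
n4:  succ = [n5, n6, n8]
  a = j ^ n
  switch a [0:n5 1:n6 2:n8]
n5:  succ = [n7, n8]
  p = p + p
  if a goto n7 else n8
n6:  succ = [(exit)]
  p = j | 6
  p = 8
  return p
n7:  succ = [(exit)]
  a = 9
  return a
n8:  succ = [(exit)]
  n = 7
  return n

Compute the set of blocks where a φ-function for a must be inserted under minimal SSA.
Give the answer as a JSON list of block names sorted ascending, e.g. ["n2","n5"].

idom tree: n1←n0 n2←n0 n3←n1 n4←n2 n5←n0 n6←n0 n7←n0 n8←n0
Join-block Dom:
  n5: preds {n1,n3,n4}: {n0,n1} ∩ {n0,n1,n3} ∩ {n0,n2,n4} = {n0}; idom=n0
  n6: preds {n3,n4}: {n0,n1,n3} ∩ {n0,n2,n4} = {n0}; idom=n0
  n7: preds {n3,n5}: {n0,n1,n3} ∩ {n0,n5} = {n0}; idom=n0
  n8: preds {n0,n4,n5}: {n0} ∩ {n0,n2,n4} ∩ {n0,n5} = {n0}; idom=n0

DF walk-up:
  n5←n1: walk n1 to n0
  n5←n3: walk n3→n1 to n0
  n5←n4: walk n4→n2 to n0
  n6←n3: walk n3→n1 to n0
  n6←n4: walk n4→n2 to n0
  n7←n3: walk n3→n1 to n0
  n7←n5: walk n5 to n0
  n8←n0: walk · to n0
  n8←n4: walk n4→n2 to n0
  n8←n5: walk n5 to n0
  n0 → ∅
  n1 → {n5,n6,n7}
  n2 → {n5,n6,n8}
  n3 → {n5,n6,n7}
  n4 → {n5,n6,n8}
  n5 → {n7,n8}
  n6 → ∅
  n7 → ∅
  n8 → ∅

φ for a: defs {n0,n1,n4,n7}
  DF⁺ = {n5,n6,n7,n8}

Answer: ["n5", "n6", "n7", "n8"]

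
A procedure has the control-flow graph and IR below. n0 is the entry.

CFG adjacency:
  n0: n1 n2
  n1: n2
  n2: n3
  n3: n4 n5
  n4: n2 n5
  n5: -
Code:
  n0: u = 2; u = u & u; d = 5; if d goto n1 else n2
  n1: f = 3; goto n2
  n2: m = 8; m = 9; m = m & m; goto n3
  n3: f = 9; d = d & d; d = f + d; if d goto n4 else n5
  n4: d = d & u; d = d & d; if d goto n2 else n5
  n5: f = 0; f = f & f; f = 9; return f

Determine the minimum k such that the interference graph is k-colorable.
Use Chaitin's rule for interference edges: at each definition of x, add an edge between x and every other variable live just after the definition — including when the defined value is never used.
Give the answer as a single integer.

Block summaries:
  n0: def={d,u} ue=∅
  n1: def={f} ue=∅
  n2: def={m} ue=∅
  n3: def={d,f} ue={d}
  n4: def={d} ue={d,u}
  n5: def={f} ue=∅

Liveness:
  n0: in=∅ out={d,u}
  n1: in={d,u} out={d,u}
  n2: in={d,u} out={d,u}
  n3: in={d,u} out={d,u}
  n4: in={d,u} out={d,u}
  n5: in=∅ out=∅

Conflict graph:
  d↔{f,m,u}
  f↔{d,u}
  m↔{d,u}
  u↔{d,f,m}

Chromatic number:
  lower bound: {d,f,u} mutually conflict ⇒ χ ≥ 3
  3-colouring: R0={d}  R1={u}  R2={f,m}
  χ = 3

Answer: 3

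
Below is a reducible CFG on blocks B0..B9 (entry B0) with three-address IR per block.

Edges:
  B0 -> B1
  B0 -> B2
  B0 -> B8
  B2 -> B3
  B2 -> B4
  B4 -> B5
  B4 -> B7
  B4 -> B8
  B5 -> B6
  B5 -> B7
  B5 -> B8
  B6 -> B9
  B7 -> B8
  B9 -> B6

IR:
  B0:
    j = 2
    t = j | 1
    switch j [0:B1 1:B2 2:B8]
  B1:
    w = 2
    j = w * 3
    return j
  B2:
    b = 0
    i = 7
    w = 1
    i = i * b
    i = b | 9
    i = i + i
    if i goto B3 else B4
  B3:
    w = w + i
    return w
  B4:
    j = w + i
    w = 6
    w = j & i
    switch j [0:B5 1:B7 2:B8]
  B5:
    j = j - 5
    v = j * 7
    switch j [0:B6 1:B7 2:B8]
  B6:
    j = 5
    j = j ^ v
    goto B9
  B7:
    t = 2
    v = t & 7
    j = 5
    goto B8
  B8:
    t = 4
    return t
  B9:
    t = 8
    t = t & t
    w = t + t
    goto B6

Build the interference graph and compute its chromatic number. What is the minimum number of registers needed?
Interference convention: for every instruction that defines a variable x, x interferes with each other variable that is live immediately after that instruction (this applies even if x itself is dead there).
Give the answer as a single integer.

Answer: 3

Working:
def/use:
  B0: def={j,t} ue=∅
  B1: def={j,w} ue=∅
  B2: def={b,i,w} ue=∅
  B3: def={w} ue={i,w}
  B4: def={j,w} ue={i,w}
  B5: def={j,v} ue={j}
  B6: def={j} ue={v}
  B7: def={j,t,v} ue=∅
  B8: def={t} ue=∅
  B9: def={t,w} ue=∅

Liveness:
  B0 li=∅ lo=∅
  B1 li=∅ lo=∅
  B2 li=∅ lo={i,w}
  B3 li={i,w} lo=∅
  B4 li={i,w} lo={j}
  B5 li={j} lo={v}
  B6 li={v} lo={v}
  B7 li=∅ lo=∅
  B8 li=∅ lo=∅
  B9 li={v} lo={v}

Interference:
  b: {i,w}
  i: {b,j,w}
  j: {i,t,v,w}
  t: {j,v}
  v: {j,t,w}
  w: {b,i,j,v}

Colouring:
  lower bound: {b,i,w} mutually conflict ⇒ χ ≥ 3
  assign b→c0 i→c2 j→c0 t→c1 v→c2 w→c1 — no edge inside a register ⇒ χ ≤ 3
  χ = 3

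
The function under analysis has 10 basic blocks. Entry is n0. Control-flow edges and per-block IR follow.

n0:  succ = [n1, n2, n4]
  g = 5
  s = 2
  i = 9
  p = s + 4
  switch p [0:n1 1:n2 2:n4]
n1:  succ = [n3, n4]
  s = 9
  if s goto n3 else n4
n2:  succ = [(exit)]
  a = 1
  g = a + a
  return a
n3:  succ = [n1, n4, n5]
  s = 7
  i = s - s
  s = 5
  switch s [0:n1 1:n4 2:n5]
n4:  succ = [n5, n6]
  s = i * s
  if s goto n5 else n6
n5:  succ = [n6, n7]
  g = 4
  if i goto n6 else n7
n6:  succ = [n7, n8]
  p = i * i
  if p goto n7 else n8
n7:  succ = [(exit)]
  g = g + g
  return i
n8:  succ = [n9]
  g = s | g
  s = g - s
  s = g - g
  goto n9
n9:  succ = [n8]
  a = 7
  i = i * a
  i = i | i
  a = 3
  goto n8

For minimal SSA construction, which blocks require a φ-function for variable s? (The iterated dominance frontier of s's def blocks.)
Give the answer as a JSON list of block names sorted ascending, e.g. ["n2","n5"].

Answer: ["n1", "n4", "n5", "n6", "n7", "n8"]

Derivation:
idom tree: n1←n0 n2←n0 n3←n1 n4←n0 n5←n0 n6←n0 n7←n0 n8←n6 n9←n8
Dom∩ at merges:
  n1: preds {n0,n3}: {n0} ∩ {n0,n1,n3} = {n0}; idom=n0
  n4: preds {n0,n1,n3}: {n0} ∩ {n0,n1} ∩ {n0,n1,n3} = {n0}; idom=n0
  n5: preds {n3,n4}: {n0,n1,n3} ∩ {n0,n4} = {n0}; idom=n0
  n6: preds {n4,n5}: {n0,n4} ∩ {n0,n5} = {n0}; idom=n0
  n7: preds {n5,n6}: {n0,n5} ∩ {n0,n6} = {n0}; idom=n0
  n8: preds {n6,n9}: {n0,n6} ∩ {n0,n6,n8,n9} = {n0,n6}; idom=n6

DF derivation:
  join n1 pred n0: · stop@n0
  join n1 pred n3: n3→n1 stop@n0
  join n4 pred n0: · stop@n0
  join n4 pred n1: n1 stop@n0
  join n4 pred n3: n3→n1 stop@n0
  join n5 pred n3: n3→n1 stop@n0
  join n5 pred n4: n4 stop@n0
  join n6 pred n4: n4 stop@n0
  join n6 pred n5: n5 stop@n0
  join n7 pred n5: n5 stop@n0
  join n7 pred n6: n6 stop@n0
  join n8 pred n6: · stop@n6
  join n8 pred n9: n9→n8 stop@n6
  n0 → ∅
  n1 → {n1,n4,n5}
  n2 → ∅
  n3 → {n1,n4,n5}
  n4 → {n5,n6}
  n5 → {n6,n7}
  n6 → {n7}
  n7 → ∅
  n8 → {n8}
  n9 → {n8}

φ for s: defs {n0,n1,n3,n4,n8}
  DF⁺ = {n1,n4,n5,n6,n7,n8}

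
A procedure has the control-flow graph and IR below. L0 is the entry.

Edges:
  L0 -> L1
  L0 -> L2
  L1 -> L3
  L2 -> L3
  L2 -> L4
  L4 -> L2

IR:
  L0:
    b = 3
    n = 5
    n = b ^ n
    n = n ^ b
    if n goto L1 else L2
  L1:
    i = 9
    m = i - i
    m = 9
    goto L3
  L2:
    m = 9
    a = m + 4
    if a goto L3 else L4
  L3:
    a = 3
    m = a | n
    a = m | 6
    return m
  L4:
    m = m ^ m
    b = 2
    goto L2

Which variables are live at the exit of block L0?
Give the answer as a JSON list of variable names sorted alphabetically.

Per-block:
  L0 def {b,n} use ∅
  L1 def {i,m} use ∅
  L2 def {a,m} use ∅
  L3 def {a,m} use {n}
  L4 def {b,m} use {m}

Live sets:
  live L0: ∅→{n}
  live L1: {n}→{n}
  live L2: {n}→{m,n}
  live L3: {n}→∅
  live L4: {m,n}→{n}

live-out(L0) = ["n"]

Answer: ["n"]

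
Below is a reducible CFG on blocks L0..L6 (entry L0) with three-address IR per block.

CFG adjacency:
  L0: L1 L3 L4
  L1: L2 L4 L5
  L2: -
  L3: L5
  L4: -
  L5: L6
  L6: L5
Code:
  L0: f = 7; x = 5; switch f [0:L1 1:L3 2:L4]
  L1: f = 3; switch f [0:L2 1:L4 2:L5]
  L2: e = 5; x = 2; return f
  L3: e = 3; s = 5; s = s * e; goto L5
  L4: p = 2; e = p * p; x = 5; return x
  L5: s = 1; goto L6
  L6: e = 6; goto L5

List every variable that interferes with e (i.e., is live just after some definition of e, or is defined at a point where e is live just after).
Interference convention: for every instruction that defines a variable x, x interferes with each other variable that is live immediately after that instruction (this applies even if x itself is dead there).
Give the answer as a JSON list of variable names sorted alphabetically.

Answer: ["f", "s"]

Working:
Per-block:
  L0: def={f,x} ue=∅
  L1: def={f} ue=∅
  L2: def={e,x} ue={f}
  L3: def={e,s} ue=∅
  L4: def={e,p,x} ue=∅
  L5: def={s} ue=∅
  L6: def={e} ue=∅

Liveness:
  L0 li=∅ lo=∅
  L1 li=∅ lo={f}
  L2 li={f} lo=∅
  L3 li=∅ lo=∅
  L4 li=∅ lo=∅
  L5 li=∅ lo=∅
  L6 li=∅ lo=∅

Interfere edges:
  e — {f,s}
  f — {e,x}
  p — ∅
  s — {e}
  x — {f}

N(e) = ["f", "s"]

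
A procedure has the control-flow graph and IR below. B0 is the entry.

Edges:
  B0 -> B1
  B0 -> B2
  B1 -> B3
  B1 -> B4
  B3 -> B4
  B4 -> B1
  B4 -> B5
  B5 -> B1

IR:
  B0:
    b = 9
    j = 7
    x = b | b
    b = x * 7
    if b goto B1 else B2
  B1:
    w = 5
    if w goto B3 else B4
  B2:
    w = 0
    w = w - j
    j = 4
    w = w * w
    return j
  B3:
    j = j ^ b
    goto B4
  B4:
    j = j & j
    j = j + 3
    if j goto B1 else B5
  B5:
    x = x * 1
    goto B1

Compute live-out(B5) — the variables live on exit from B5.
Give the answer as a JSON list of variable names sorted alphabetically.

def/use:
  B0: {b,j,x} / ∅
  B1: {w} / ∅
  B2: {j,w} / {j}
  B3: {j} / {b,j}
  B4: {j} / {j}
  B5: {x} / {x}

Live sets:
  B0 li=∅ lo={b,j,x}
  B1 li={b,j,x} lo={b,j,x}
  B2 li={j} lo=∅
  B3 li={b,j,x} lo={b,j,x}
  B4 li={b,j,x} lo={b,j,x}
  B5 li={b,j,x} lo={b,j,x}

live-out(B5) = ["b", "j", "x"]

Answer: ["b", "j", "x"]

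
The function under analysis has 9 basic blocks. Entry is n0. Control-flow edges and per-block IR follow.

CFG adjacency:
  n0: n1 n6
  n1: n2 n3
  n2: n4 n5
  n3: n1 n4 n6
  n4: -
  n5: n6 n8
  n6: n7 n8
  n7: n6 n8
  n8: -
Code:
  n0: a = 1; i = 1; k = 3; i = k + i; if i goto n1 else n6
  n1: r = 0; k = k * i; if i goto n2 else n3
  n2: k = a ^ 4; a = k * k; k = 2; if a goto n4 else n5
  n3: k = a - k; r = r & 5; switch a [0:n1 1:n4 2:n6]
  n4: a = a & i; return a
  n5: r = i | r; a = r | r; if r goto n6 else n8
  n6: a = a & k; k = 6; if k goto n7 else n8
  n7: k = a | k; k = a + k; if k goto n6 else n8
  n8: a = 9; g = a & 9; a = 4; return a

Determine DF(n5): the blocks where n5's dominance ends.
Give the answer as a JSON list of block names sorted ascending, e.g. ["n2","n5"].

idom tree: n1←n0 n2←n1 n3←n1 n4←n1 n5←n2 n6←n0 n7←n6 n8←n0
Dom at joins:
  n1: preds {n0,n3}: {n0} ∩ {n0,n1,n3} = {n0}; idom=n0
  n4: preds {n2,n3}: {n0,n1,n2} ∩ {n0,n1,n3} = {n0,n1}; idom=n1
  n6: preds {n0,n3,n5,n7}: {n0} ∩ {n0,n1,n3} ∩ {n0,n1,n2,n5} ∩ {n0,n6,n7} = {n0}; idom=n0
  n8: preds {n5,n6,n7}: {n0,n1,n2,n5} ∩ {n0,n6} ∩ {n0,n6,n7} = {n0}; idom=n0

DF derivation:
  n1←n0: walk · to n0
  n1←n3: walk n3→n1 to n0
  n4←n2: walk n2 to n1
  n4←n3: walk n3 to n1
  n6←n0: walk · to n0
  n6←n3: walk n3→n1 to n0
  n6←n5: walk n5→n2→n1 to n0
  n6←n7: walk n7→n6 to n0
  n8←n5: walk n5→n2→n1 to n0
  n8←n6: walk n6 to n0
  n8←n7: walk n7→n6 to n0
  n0 → ∅
  n1 → {n1,n6,n8}
  n2 → {n4,n6,n8}
  n3 → {n1,n4,n6}
  n4 → ∅
  n5 → {n6,n8}
  n6 → {n6,n8}
  n7 → {n6,n8}
  n8 → ∅

DF(n5) = ["n6", "n8"]

Answer: ["n6", "n8"]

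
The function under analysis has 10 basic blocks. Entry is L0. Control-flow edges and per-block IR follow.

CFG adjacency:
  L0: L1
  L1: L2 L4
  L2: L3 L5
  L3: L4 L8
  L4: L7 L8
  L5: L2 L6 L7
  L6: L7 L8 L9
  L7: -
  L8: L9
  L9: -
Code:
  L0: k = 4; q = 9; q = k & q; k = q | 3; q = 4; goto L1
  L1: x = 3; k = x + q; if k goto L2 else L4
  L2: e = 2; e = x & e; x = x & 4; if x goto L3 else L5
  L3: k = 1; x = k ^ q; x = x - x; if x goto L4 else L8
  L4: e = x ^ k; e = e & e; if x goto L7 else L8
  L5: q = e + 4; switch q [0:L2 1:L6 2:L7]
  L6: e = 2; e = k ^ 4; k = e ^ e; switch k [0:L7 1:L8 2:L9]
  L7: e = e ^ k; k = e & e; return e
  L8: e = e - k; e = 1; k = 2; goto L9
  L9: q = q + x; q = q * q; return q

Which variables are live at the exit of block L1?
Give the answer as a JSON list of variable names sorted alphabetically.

Answer: ["k", "q", "x"]

Analysis:
Per-block:
  L0: {k,q} / ∅
  L1: {k,x} / {q}
  L2: {e,x} / {x}
  L3: {k,x} / {q}
  L4: {e} / {k,x}
  L5: {q} / {e}
  L6: {e,k} / {k}
  L7: {e,k} / {e,k}
  L8: {e,k} / {e,k}
  L9: {q} / {q,x}

Backward fixpoint:
  L0 li=∅ lo={q}
  L1 li={q} lo={k,q,x}
  L2 li={k,q,x} lo={e,k,q,x}
  L3 li={e,q} lo={e,k,q,x}
  L4 li={k,q,x} lo={e,k,q,x}
  L5 li={e,k,x} lo={e,k,q,x}
  L6 li={k,q,x} lo={e,k,q,x}
  L7 li={e,k} lo=∅
  L8 li={e,k,q,x} lo={q,x}
  L9 li={q,x} lo=∅

live-out(L1) = ["k", "q", "x"]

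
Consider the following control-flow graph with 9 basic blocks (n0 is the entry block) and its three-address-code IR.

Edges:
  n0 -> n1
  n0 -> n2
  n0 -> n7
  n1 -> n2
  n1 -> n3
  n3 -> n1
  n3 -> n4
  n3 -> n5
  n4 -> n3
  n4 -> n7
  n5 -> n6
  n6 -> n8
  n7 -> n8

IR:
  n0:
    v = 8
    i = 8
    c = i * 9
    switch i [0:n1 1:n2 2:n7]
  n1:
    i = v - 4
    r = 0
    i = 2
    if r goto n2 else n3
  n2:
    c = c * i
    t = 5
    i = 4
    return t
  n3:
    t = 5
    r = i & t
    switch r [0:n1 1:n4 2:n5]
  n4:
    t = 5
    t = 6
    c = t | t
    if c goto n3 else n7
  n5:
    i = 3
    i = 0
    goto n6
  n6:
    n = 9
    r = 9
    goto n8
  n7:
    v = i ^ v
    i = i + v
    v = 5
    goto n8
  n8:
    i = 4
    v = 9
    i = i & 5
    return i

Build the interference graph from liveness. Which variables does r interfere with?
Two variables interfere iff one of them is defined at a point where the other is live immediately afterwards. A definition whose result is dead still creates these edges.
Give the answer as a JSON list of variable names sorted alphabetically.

Block summaries:
  n0 def {c,i,v} use ∅
  n1 def {i,r} use {v}
  n2 def {c,i,t} use {c,i}
  n3 def {r,t} use {i}
  n4 def {c,t} use ∅
  n5 def {i} use ∅
  n6 def {n,r} use ∅
  n7 def {i,v} use {i,v}
  n8 def {i,v} use ∅

Liveness:
  n0 li=∅ lo={c,i,v}
  n1 li={c,v} lo={c,i,v}
  n2 li={c,i} lo=∅
  n3 li={c,i,v} lo={c,i,v}
  n4 li={i,v} lo={c,i,v}
  n5 li=∅ lo=∅
  n6 li=∅ lo=∅
  n7 li={i,v} lo=∅
  n8 li=∅ lo=∅

Interference:
  c↔{i,r,t,v}
  i↔{c,r,t,v}
  n↔∅
  r↔{c,i,v}
  t↔{c,i,v}
  v↔{c,i,r,t}

N(r) = ["c", "i", "v"]

Answer: ["c", "i", "v"]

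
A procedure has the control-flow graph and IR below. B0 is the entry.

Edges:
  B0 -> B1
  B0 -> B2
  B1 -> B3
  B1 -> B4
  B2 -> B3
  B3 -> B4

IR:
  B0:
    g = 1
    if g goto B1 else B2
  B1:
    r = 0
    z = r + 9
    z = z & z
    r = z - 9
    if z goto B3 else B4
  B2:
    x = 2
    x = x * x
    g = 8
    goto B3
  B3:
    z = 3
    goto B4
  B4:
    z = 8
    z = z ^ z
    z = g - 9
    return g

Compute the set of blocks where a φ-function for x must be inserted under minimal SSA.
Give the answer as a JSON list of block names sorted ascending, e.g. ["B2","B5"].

idom tree: B1←B0 B2←B0 B3←B0 B4←B0
Dom∩ at merges:
  B3: preds {B1,B2}: {B0,B1} ∩ {B0,B2} = {B0}; idom=B0
  B4: preds {B1,B3}: {B0,B1} ∩ {B0,B3} = {B0}; idom=B0

DF walk-up:
  join B3 pred B1: B1 stop@B0
  join B3 pred B2: B2 stop@B0
  join B4 pred B1: B1 stop@B0
  join B4 pred B3: B3 stop@B0
  B0 → ∅
  B1 → {B3,B4}
  B2 → {B3}
  B3 → {B4}
  B4 → ∅

φ for x: defs {B2}
  DF⁺ = {B3,B4}

Answer: ["B3", "B4"]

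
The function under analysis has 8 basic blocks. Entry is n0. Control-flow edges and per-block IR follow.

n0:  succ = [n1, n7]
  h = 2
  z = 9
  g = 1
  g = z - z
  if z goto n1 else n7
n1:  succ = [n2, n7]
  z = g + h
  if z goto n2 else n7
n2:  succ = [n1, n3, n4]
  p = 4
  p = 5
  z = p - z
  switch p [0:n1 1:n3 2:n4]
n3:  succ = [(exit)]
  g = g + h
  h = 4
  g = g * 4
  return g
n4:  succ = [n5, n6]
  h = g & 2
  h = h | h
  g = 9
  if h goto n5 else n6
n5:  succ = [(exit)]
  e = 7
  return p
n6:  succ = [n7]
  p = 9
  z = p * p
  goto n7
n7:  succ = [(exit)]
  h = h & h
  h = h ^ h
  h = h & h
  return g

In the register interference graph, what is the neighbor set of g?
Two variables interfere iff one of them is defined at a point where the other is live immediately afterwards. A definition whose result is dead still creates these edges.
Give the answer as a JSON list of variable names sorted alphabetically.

Answer: ["h", "p", "z"]

Analysis:
Block summaries:
  n0: def={g,h,z} ue=∅
  n1: def={z} ue={g,h}
  n2: def={p,z} ue={z}
  n3: def={g,h} ue={g,h}
  n4: def={g,h} ue={g}
  n5: def={e} ue={p}
  n6: def={p,z} ue=∅
  n7: def={h} ue={g,h}

Liveness:
  live n0: ∅→{g,h}
  live n1: {g,h}→{g,h,z}
  live n2: {g,h,z}→{g,h,p}
  live n3: {g,h}→∅
  live n4: {g,p}→{g,h,p}
  live n5: {p}→∅
  live n6: {g,h}→{g,h}
  live n7: {g,h}→∅

Interference:
  e — {p}
  g — {h,p,z}
  h — {g,p,z}
  p — {e,g,h,z}
  z — {g,h,p}

N(g) = ["h", "p", "z"]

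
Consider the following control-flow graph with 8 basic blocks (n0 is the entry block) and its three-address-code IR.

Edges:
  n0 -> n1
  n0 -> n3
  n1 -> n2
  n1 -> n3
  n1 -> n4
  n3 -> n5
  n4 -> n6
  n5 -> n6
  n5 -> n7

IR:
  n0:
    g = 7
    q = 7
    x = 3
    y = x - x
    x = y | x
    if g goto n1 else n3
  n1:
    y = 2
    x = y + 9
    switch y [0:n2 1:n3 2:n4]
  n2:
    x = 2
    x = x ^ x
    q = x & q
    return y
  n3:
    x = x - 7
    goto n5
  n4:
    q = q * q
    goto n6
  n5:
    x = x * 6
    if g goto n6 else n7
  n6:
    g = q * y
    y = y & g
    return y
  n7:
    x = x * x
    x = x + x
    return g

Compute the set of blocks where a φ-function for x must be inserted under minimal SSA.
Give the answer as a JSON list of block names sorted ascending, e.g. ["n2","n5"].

Answer: ["n3", "n6"]

Derivation:
idom tree: n1←n0 n2←n1 n3←n0 n4←n1 n5←n3 n6←n0 n7←n5
Dom∩ at merges:
  n3: preds {n0,n1}: {n0} ∩ {n0,n1} = {n0}; idom=n0
  n6: preds {n4,n5}: {n0,n1,n4} ∩ {n0,n3,n5} = {n0}; idom=n0

DF derivation:
  join n3 pred n0: · stop@n0
  join n3 pred n1: n1 stop@n0
  join n6 pred n4: n4→n1 stop@n0
  join n6 pred n5: n5→n3 stop@n0
  n0 → ∅
  n1 → {n3,n6}
  n2 → ∅
  n3 → {n6}
  n4 → {n6}
  n5 → {n6}
  n6 → ∅
  n7 → ∅

φ for x: defs {n0,n1,n2,n3,n5,n7}
  DF⁺ = {n3,n6}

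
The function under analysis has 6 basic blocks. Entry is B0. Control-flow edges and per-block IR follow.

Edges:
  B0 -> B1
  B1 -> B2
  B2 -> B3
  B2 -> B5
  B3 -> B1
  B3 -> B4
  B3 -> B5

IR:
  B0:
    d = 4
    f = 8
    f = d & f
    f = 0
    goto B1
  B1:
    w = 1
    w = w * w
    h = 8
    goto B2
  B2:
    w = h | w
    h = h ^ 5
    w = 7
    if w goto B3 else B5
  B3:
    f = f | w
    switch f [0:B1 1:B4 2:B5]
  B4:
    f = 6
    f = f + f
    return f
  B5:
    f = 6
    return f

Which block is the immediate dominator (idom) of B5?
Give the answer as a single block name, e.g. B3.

Answer: B2

Working:
idom tree: B1←B0 B2←B1 B3←B2 B4←B3 B5←B2
Dom∩ at merges:
  B1: preds {B0,B3}: {B0} ∩ {B0,B1,B2,B3} = {B0}; idom=B0
  B5: preds {B2,B3}: {B0,B1,B2} ∩ {B0,B1,B2,B3} = {B0,B1,B2}; idom=B2

idom(B5) = B2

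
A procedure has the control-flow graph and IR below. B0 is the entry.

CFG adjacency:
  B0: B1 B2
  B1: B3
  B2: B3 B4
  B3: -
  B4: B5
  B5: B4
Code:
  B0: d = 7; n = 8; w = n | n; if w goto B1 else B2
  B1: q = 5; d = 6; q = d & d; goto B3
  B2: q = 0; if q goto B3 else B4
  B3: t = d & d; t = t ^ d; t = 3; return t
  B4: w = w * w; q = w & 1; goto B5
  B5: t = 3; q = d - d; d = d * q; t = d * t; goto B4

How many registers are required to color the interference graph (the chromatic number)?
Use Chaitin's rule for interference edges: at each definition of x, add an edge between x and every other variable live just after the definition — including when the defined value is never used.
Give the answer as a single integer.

Answer: 4

Derivation:
def/use:
  B0: {d,n,w} / ∅
  B1: {d,q} / ∅
  B2: {q} / ∅
  B3: {t} / {d}
  B4: {q,w} / {w}
  B5: {d,q,t} / {d}

Liveness:
  B0: in=∅ out={d,w}
  B1: in=∅ out={d}
  B2: in={d,w} out={d,w}
  B3: in={d} out=∅
  B4: in={d,w} out={d,w}
  B5: in={d,w} out={d,w}

Interference:
  d↔{n,q,t,w}
  n↔{d}
  q↔{d,t,w}
  t↔{d,q,w}
  w↔{d,q,t}

Colouring:
  clique {d,q,t,w} ⇒ need ≥ 4
  4-colouring: R0={d}  R1={n,q}  R2={t}  R3={w}
  χ = 4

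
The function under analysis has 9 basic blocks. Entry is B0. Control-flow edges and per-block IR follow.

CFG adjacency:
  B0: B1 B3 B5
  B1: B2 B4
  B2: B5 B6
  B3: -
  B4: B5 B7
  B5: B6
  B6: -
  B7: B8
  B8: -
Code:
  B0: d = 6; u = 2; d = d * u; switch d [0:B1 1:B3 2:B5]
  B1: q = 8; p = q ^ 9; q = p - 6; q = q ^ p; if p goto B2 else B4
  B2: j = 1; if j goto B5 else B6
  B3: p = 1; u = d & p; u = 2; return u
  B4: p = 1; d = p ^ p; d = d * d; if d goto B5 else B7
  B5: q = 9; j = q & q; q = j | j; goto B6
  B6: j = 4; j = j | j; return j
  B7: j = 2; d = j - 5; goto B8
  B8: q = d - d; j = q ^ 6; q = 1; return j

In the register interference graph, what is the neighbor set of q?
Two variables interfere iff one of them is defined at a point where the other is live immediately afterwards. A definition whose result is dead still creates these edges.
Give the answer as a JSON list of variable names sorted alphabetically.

def/use:
  B0: def={d,u} ue=∅
  B1: def={p,q} ue=∅
  B2: def={j} ue=∅
  B3: def={p,u} ue={d}
  B4: def={d,p} ue=∅
  B5: def={j,q} ue=∅
  B6: def={j} ue=∅
  B7: def={d,j} ue=∅
  B8: def={j,q} ue={d}

Backward fixpoint:
  B0 li=∅ lo={d}
  B1 li=∅ lo=∅
  B2 li=∅ lo=∅
  B3 li={d} lo=∅
  B4 li=∅ lo=∅
  B5 li=∅ lo=∅
  B6 li=∅ lo=∅
  B7 li=∅ lo={d}
  B8 li={d} lo=∅

Interfere edges:
  d: {p,u}
  j: {q}
  p: {d,q}
  q: {j,p}
  u: {d}

N(q) = ["j", "p"]

Answer: ["j", "p"]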